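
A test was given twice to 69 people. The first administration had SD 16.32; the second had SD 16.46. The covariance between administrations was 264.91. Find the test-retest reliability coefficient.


r = cov(X,Y) / (SD_X * SD_Y)
r = 264.91 / (16.32 * 16.46)
r = 264.91 / 268.6272
r = 0.9862

0.9862


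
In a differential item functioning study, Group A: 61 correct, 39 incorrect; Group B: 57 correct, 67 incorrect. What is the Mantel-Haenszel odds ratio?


Odds_A = 61/39 = 1.5641
Odds_B = 57/67 = 0.8507
OR = Odds_A / Odds_B = 1.5641 / 0.8507
Exactly, OR = (61 * 67) / (39 * 57) = 4087 / 2223
OR = 1.8385

1.8385


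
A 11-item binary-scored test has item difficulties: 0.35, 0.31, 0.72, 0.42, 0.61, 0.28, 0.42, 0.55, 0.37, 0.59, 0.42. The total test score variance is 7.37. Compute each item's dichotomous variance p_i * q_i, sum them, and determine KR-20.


For each item, compute p_i * q_i:
  Item 1: 0.35 * 0.65 = 0.2275
  Item 2: 0.31 * 0.69 = 0.2139
  Item 3: 0.72 * 0.28 = 0.2016
  Item 4: 0.42 * 0.58 = 0.2436
  Item 5: 0.61 * 0.39 = 0.2379
  Item 6: 0.28 * 0.72 = 0.2016
  Item 7: 0.42 * 0.58 = 0.2436
  Item 8: 0.55 * 0.45 = 0.2475
  Item 9: 0.37 * 0.63 = 0.2331
  Item 10: 0.59 * 0.41 = 0.2419
  Item 11: 0.42 * 0.58 = 0.2436
Sum(p_i * q_i) = 0.2275 + 0.2139 + 0.2016 + 0.2436 + 0.2379 + 0.2016 + 0.2436 + 0.2475 + 0.2331 + 0.2419 + 0.2436 = 2.5358
KR-20 = (k/(k-1)) * (1 - Sum(p_i*q_i) / Var_total)
= (11/10) * (1 - 2.5358/7.37)
= 1.1 * 0.6559
KR-20 = 0.7215

0.7215


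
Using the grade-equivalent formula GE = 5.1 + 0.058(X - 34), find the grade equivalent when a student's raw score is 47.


raw - median = 47 - 34 = 13
slope * diff = 0.058 * 13 = 0.754
GE = 5.1 + 0.754
GE = 5.854

5.854


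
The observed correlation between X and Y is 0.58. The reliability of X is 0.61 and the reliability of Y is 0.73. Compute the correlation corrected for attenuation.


r_corrected = rxy / sqrt(rxx * ryy)
= 0.58 / sqrt(0.61 * 0.73)
= 0.58 / sqrt(0.4453)
= 0.58 / 0.667308
r_corrected = 0.8692

0.8692


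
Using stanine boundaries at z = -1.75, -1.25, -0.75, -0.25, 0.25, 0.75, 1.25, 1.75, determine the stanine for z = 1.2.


Stanine boundaries: [-1.75, -1.25, -0.75, -0.25, 0.25, 0.75, 1.25, 1.75]
z = 1.2
Check each boundary:
  z >= -1.75 -> could be stanine 2
  z >= -1.25 -> could be stanine 3
  z >= -0.75 -> could be stanine 4
  z >= -0.25 -> could be stanine 5
  z >= 0.25 -> could be stanine 6
  z >= 0.75 -> could be stanine 7
  z < 1.25
  z < 1.75
Highest qualifying boundary gives stanine = 7

7


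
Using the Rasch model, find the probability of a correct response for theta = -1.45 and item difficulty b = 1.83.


theta - b = -1.45 - 1.83 = -3.28
exp(-(theta - b)) = exp(3.28) = 26.5758
P = 1 / (1 + 26.5758)
P = 0.0363

0.0363


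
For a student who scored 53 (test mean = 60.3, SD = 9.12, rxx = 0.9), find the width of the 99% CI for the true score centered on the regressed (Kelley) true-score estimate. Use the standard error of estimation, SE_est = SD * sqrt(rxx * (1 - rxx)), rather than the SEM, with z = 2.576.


True score estimate = 0.9*53 + 0.1*60.3 = 53.73
SE_est = SD * sqrt(rxx * (1 - rxx)) = 9.12 * sqrt(0.9 * 0.1) = 9.12 * sqrt(0.09) = 2.736
CI = T_est +/- z * SE_est, so width = 2 * z * SE_est = 2 * 2.576 * 2.736
Width = 14.0959

14.0959


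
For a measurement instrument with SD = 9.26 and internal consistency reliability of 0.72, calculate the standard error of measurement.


SEM = SD * sqrt(1 - rxx)
SEM = 9.26 * sqrt(1 - 0.72)
SEM = 9.26 * sqrt(0.28) = 9.26 * 0.52915
SEM = 4.8999

4.8999


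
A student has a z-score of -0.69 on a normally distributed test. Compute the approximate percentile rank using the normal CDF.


CDF(z) = 0.5 * (1 + erf(z/sqrt(2)))
erf(-0.4879) = -0.5098
CDF = 0.2451
Percentile rank = 0.2451 * 100 = 24.51

24.51


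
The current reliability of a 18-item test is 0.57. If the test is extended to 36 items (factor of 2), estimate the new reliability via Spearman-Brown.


r_new = (n * rxx) / (1 + (n-1) * rxx)
r_new = (2 * 0.57) / (1 + 1 * 0.57)
r_new = 1.14 / 1.57
r_new = 0.7261

0.7261


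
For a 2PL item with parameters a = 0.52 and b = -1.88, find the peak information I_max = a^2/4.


For 2PL, max info at theta = b = -1.88
I_max = a^2 / 4 = 0.52^2 / 4
= 0.2704 / 4
I_max = 0.0676

0.0676


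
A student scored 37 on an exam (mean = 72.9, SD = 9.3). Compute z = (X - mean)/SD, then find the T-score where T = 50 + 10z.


z = (X - mean) / SD = (37 - 72.9) / 9.3
z = -35.9 / 9.3
z = -3.8602
T-score = T = 50 + 10z
Carry z at full precision (z = -35.9 / 9.3) into the conversion:
T-score = 50 + 10 * (-35.9 / 9.3) = 50 + -359 / 9.3
T-score = 50 + -38.6022
T-score = 11.3978

11.3978


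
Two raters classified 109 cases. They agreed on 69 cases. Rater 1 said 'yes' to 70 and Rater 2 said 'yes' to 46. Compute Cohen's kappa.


P_o = 69/109 = 0.633028
P_e = (70*46 + 39*63) / 11881 = 0.477822
kappa = (P_o - P_e) / (1 - P_e)
kappa = (0.633028 - 0.477822) / (1 - 0.477822)
kappa = 0.2972

0.2972


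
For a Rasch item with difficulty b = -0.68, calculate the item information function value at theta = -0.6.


P = 1/(1+exp(-(-0.6--0.68))) = 0.52
I = P*(1-P) = 0.52 * 0.48
I = 0.2496

0.2496


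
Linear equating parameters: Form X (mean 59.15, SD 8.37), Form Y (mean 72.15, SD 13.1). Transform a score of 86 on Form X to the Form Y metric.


slope = SD_Y / SD_X = 13.1 / 8.37 ~ 1.5651
intercept = mean_Y - slope * mean_X = 72.15 - (13.1 / 8.37) * 59.15 ~ -20.4265
Y = slope * X + intercept. To avoid rounding drift from the rounded slope/intercept, evaluate the equivalent form Y = mean_Y + SD_Y * (X - mean_X) / SD_X at full precision:
Y = 72.15 + 13.1 * (86 - 59.15) / 8.37
Y = 72.15 + 13.1 * 26.85 / 8.37
Y = 72.15 + 351.735 / 8.37
Y = 72.15 + 42.0233
Y = 114.1733

114.1733


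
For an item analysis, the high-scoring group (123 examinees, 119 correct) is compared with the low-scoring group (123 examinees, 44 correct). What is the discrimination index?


p_upper = 119/123 = 0.9675
p_lower = 44/123 = 0.3577
D = 0.9675 - 0.3577 = 0.6098

0.6098


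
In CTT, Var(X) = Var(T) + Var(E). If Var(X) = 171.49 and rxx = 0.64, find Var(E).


var_true = rxx * var_obs = 0.64 * 171.49 = 109.7536
var_error = var_obs - var_true
var_error = 171.49 - 109.7536
var_error = 61.7364

61.7364


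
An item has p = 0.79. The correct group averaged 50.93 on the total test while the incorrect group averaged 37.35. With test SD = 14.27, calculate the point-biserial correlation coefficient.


q = 1 - p = 0.21
rpb = ((M1 - M0) / SD) * sqrt(p * q)
rpb = ((50.93 - 37.35) / 14.27) * sqrt(0.79 * 0.21)
rpb = 0.3876

0.3876


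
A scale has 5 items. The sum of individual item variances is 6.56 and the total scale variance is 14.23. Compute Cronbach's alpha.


alpha = (k/(k-1)) * (1 - sum(si^2)/s_total^2)
= (5/4) * (1 - 6.56/14.23)
alpha = 0.6738

0.6738


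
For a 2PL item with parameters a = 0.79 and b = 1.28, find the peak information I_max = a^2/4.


For 2PL, max info at theta = b = 1.28
I_max = a^2 / 4 = 0.79^2 / 4
= 0.6241 / 4
I_max = 0.156

0.156


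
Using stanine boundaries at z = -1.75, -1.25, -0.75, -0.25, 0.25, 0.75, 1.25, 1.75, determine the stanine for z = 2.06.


Stanine boundaries: [-1.75, -1.25, -0.75, -0.25, 0.25, 0.75, 1.25, 1.75]
z = 2.06
Check each boundary:
  z >= -1.75 -> could be stanine 2
  z >= -1.25 -> could be stanine 3
  z >= -0.75 -> could be stanine 4
  z >= -0.25 -> could be stanine 5
  z >= 0.25 -> could be stanine 6
  z >= 0.75 -> could be stanine 7
  z >= 1.25 -> could be stanine 8
  z >= 1.75 -> could be stanine 9
Highest qualifying boundary gives stanine = 9

9


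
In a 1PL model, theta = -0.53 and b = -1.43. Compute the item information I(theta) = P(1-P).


P = 1/(1+exp(-(-0.53--1.43))) = 0.7109
I = P*(1-P) = 0.7109 * 0.2891
I = 0.2055

0.2055


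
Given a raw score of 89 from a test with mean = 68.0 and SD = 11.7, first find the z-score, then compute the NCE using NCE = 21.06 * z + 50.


z = (X - mean) / SD = (89 - 68.0) / 11.7
z = 21.0 / 11.7
z = 1.7949
NCE = NCE = 21.06z + 50
Carry z at full precision (z = 21.0 / 11.7) into the conversion:
NCE = 21.06 * (21.0 / 11.7) + 50 = 442.26 / 11.7 + 50
NCE = 37.8 + 50
NCE = 87.8

87.8


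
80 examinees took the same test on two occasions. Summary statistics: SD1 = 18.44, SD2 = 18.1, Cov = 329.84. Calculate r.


r = cov(X,Y) / (SD_X * SD_Y)
r = 329.84 / (18.44 * 18.1)
r = 329.84 / 333.764
r = 0.9882

0.9882


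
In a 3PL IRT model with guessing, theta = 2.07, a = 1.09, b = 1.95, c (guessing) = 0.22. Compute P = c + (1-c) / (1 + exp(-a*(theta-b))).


logit = 1.09*(2.07 - 1.95) = 0.1308
P* = 1/(1 + exp(-0.1308)) = 0.5327
P = 0.22 + (1 - 0.22) * 0.5327
P = 0.6355

0.6355


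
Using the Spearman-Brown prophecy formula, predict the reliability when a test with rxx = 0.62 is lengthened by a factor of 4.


r_new = (n * rxx) / (1 + (n-1) * rxx)
r_new = (4 * 0.62) / (1 + 3 * 0.62)
r_new = 2.48 / 2.86
r_new = 0.8671

0.8671


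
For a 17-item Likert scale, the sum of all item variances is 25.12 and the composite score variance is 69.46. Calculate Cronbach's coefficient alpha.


alpha = (k/(k-1)) * (1 - sum(si^2)/s_total^2)
= (17/16) * (1 - 25.12/69.46)
alpha = 0.6783

0.6783


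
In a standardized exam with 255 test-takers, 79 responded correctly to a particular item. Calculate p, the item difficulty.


Item difficulty p = number correct / total examinees
p = 79 / 255
p = 0.3098

0.3098


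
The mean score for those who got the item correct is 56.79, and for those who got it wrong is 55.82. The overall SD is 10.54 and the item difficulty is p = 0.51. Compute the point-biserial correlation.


q = 1 - p = 0.49
rpb = ((M1 - M0) / SD) * sqrt(p * q)
rpb = ((56.79 - 55.82) / 10.54) * sqrt(0.51 * 0.49)
rpb = 0.046

0.046


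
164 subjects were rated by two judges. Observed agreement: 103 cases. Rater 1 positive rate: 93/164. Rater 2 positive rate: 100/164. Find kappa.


P_o = 103/164 = 0.628049
P_e = (93*100 + 71*64) / 26896 = 0.514723
kappa = (P_o - P_e) / (1 - P_e)
kappa = (0.628049 - 0.514723) / (1 - 0.514723)
kappa = 0.2335

0.2335


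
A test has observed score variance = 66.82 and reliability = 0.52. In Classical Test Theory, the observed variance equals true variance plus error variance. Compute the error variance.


var_true = rxx * var_obs = 0.52 * 66.82 = 34.7464
var_error = var_obs - var_true
var_error = 66.82 - 34.7464
var_error = 32.0736

32.0736


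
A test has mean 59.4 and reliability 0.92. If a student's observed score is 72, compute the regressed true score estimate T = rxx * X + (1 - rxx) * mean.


T_est = rxx * X + (1 - rxx) * mean
T_est = 0.92 * 72 + 0.08 * 59.4
T_est = 66.24 + 4.752
T_est = 70.992

70.992


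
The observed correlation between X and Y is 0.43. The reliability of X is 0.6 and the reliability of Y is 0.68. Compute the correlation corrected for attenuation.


r_corrected = rxy / sqrt(rxx * ryy)
= 0.43 / sqrt(0.6 * 0.68)
= 0.43 / sqrt(0.408)
= 0.43 / 0.638749
r_corrected = 0.6732

0.6732


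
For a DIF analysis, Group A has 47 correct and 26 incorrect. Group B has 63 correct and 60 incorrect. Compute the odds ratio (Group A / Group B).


Odds_A = 47/26 = 1.8077
Odds_B = 63/60 = 1.05
OR = Odds_A / Odds_B = 1.8077 / 1.05
Exactly, OR = (47 * 60) / (26 * 63) = 2820 / 1638
OR = 1.7216

1.7216


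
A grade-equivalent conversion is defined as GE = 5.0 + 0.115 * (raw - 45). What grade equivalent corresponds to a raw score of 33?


raw - median = 33 - 45 = -12
slope * diff = 0.115 * -12 = -1.38
GE = 5.0 + -1.38
GE = 3.62

3.62


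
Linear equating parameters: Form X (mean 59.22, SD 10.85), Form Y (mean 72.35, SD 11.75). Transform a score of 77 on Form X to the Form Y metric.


slope = SD_Y / SD_X = 11.75 / 10.85 ~ 1.0829
intercept = mean_Y - slope * mean_X = 72.35 - (11.75 / 10.85) * 59.22 ~ 8.2177
Y = slope * X + intercept. To avoid rounding drift from the rounded slope/intercept, evaluate the equivalent form Y = mean_Y + SD_Y * (X - mean_X) / SD_X at full precision:
Y = 72.35 + 11.75 * (77 - 59.22) / 10.85
Y = 72.35 + 11.75 * 17.78 / 10.85
Y = 72.35 + 208.915 / 10.85
Y = 72.35 + 19.2548
Y = 91.6048

91.6048


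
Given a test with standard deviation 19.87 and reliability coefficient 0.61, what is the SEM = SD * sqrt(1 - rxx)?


SEM = SD * sqrt(1 - rxx)
SEM = 19.87 * sqrt(1 - 0.61)
SEM = 19.87 * sqrt(0.39) = 19.87 * 0.6245
SEM = 12.4088

12.4088


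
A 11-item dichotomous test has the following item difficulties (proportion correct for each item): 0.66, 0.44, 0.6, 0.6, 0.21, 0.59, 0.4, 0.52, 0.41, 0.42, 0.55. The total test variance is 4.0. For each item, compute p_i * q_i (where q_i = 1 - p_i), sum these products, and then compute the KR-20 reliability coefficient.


For each item, compute p_i * q_i:
  Item 1: 0.66 * 0.34 = 0.2244
  Item 2: 0.44 * 0.56 = 0.2464
  Item 3: 0.6 * 0.4 = 0.24
  Item 4: 0.6 * 0.4 = 0.24
  Item 5: 0.21 * 0.79 = 0.1659
  Item 6: 0.59 * 0.41 = 0.2419
  Item 7: 0.4 * 0.6 = 0.24
  Item 8: 0.52 * 0.48 = 0.2496
  Item 9: 0.41 * 0.59 = 0.2419
  Item 10: 0.42 * 0.58 = 0.2436
  Item 11: 0.55 * 0.45 = 0.2475
Sum(p_i * q_i) = 0.2244 + 0.2464 + 0.24 + 0.24 + 0.1659 + 0.2419 + 0.24 + 0.2496 + 0.2419 + 0.2436 + 0.2475 = 2.5812
KR-20 = (k/(k-1)) * (1 - Sum(p_i*q_i) / Var_total)
= (11/10) * (1 - 2.5812/4.0)
= 1.1 * 0.3547
KR-20 = 0.3902

0.3902


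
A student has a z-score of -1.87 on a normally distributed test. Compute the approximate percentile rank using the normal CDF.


CDF(z) = 0.5 * (1 + erf(z/sqrt(2)))
erf(-1.3223) = -0.9385
CDF = 0.0307
Percentile rank = 0.0307 * 100 = 3.07

3.07


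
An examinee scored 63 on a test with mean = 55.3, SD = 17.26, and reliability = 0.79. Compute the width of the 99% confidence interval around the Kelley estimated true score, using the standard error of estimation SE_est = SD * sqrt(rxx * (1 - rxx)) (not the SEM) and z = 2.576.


True score estimate = 0.79*63 + 0.21*55.3 = 61.383
SE_est = SD * sqrt(rxx * (1 - rxx)) = 17.26 * sqrt(0.79 * 0.21) = 17.26 * sqrt(0.1659) = 7.03014
CI = T_est +/- z * SE_est, so width = 2 * z * SE_est = 2 * 2.576 * 7.03014
Width = 36.2193

36.2193


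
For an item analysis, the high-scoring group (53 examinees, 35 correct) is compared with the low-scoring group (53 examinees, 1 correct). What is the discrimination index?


p_upper = 35/53 = 0.6604
p_lower = 1/53 = 0.0189
D = 0.6604 - 0.0189 = 0.6415

0.6415


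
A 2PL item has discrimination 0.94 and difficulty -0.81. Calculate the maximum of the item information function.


For 2PL, max info at theta = b = -0.81
I_max = a^2 / 4 = 0.94^2 / 4
= 0.8836 / 4
I_max = 0.2209

0.2209


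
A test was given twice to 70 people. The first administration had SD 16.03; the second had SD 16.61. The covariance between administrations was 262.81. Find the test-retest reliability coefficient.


r = cov(X,Y) / (SD_X * SD_Y)
r = 262.81 / (16.03 * 16.61)
r = 262.81 / 266.2583
r = 0.987

0.987


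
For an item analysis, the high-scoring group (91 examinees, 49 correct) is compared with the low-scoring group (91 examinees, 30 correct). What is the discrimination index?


p_upper = 49/91 = 0.5385
p_lower = 30/91 = 0.3297
D = 0.5385 - 0.3297 = 0.2088

0.2088


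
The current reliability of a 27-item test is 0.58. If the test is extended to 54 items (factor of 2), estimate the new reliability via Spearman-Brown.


r_new = (n * rxx) / (1 + (n-1) * rxx)
r_new = (2 * 0.58) / (1 + 1 * 0.58)
r_new = 1.16 / 1.58
r_new = 0.7342

0.7342


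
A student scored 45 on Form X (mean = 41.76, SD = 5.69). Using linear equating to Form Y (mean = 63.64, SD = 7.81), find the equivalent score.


slope = SD_Y / SD_X = 7.81 / 5.69 ~ 1.3726
intercept = mean_Y - slope * mean_X = 63.64 - (7.81 / 5.69) * 41.76 ~ 6.3209
Y = slope * X + intercept. To avoid rounding drift from the rounded slope/intercept, evaluate the equivalent form Y = mean_Y + SD_Y * (X - mean_X) / SD_X at full precision:
Y = 63.64 + 7.81 * (45 - 41.76) / 5.69
Y = 63.64 + 7.81 * 3.24 / 5.69
Y = 63.64 + 25.3044 / 5.69
Y = 63.64 + 4.4472
Y = 68.0872

68.0872


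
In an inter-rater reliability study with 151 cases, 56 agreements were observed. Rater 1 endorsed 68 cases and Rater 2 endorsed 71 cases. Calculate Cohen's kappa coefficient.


P_o = 56/151 = 0.370861
P_e = (68*71 + 83*80) / 22801 = 0.50296
kappa = (P_o - P_e) / (1 - P_e)
kappa = (0.370861 - 0.50296) / (1 - 0.50296)
kappa = -0.2658

-0.2658


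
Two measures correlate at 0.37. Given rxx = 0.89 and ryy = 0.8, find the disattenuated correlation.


r_corrected = rxy / sqrt(rxx * ryy)
= 0.37 / sqrt(0.89 * 0.8)
= 0.37 / sqrt(0.712)
= 0.37 / 0.843801
r_corrected = 0.4385

0.4385


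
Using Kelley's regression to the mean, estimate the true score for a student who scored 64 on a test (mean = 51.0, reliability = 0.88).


T_est = rxx * X + (1 - rxx) * mean
T_est = 0.88 * 64 + 0.12 * 51.0
T_est = 56.32 + 6.12
T_est = 62.44

62.44


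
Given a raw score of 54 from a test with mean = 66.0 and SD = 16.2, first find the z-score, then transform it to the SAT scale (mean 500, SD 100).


z = (X - mean) / SD = (54 - 66.0) / 16.2
z = -12.0 / 16.2
z = -0.7407
SAT-scale = SAT = 500 + 100z
Carry z at full precision (z = -12.0 / 16.2) into the conversion:
SAT-scale = 500 + 100 * (-12.0 / 16.2) = 500 + -1200 / 16.2
SAT-scale = 500 + -74.0741
SAT-scale = 425.9259

425.9259


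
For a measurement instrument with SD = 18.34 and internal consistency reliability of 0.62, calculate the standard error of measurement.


SEM = SD * sqrt(1 - rxx)
SEM = 18.34 * sqrt(1 - 0.62)
SEM = 18.34 * sqrt(0.38) = 18.34 * 0.616441
SEM = 11.3055

11.3055


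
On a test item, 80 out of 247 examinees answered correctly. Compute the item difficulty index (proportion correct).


Item difficulty p = number correct / total examinees
p = 80 / 247
p = 0.3239

0.3239


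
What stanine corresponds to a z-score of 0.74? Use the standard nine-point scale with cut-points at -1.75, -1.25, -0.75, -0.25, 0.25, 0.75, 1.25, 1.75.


Stanine boundaries: [-1.75, -1.25, -0.75, -0.25, 0.25, 0.75, 1.25, 1.75]
z = 0.74
Check each boundary:
  z >= -1.75 -> could be stanine 2
  z >= -1.25 -> could be stanine 3
  z >= -0.75 -> could be stanine 4
  z >= -0.25 -> could be stanine 5
  z >= 0.25 -> could be stanine 6
  z < 0.75
  z < 1.25
  z < 1.75
Highest qualifying boundary gives stanine = 6

6


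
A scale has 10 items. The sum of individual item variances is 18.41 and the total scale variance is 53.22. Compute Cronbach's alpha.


alpha = (k/(k-1)) * (1 - sum(si^2)/s_total^2)
= (10/9) * (1 - 18.41/53.22)
alpha = 0.7268

0.7268


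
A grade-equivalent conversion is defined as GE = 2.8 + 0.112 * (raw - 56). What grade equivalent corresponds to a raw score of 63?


raw - median = 63 - 56 = 7
slope * diff = 0.112 * 7 = 0.784
GE = 2.8 + 0.784
GE = 3.584

3.584


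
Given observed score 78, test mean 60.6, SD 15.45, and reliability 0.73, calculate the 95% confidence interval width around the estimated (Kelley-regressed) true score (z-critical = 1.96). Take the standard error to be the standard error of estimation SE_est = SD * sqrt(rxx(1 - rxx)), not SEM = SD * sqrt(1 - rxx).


True score estimate = 0.73*78 + 0.27*60.6 = 73.302
SE_est = SD * sqrt(rxx * (1 - rxx)) = 15.45 * sqrt(0.73 * 0.27) = 15.45 * sqrt(0.1971) = 6.859174
CI = T_est +/- z * SE_est, so width = 2 * z * SE_est = 2 * 1.96 * 6.859174
Width = 26.888

26.888


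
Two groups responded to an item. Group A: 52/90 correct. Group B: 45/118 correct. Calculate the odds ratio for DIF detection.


Odds_A = 52/38 = 1.3684
Odds_B = 45/73 = 0.6164
OR = Odds_A / Odds_B = 1.3684 / 0.6164
Exactly, OR = (52 * 73) / (38 * 45) = 3796 / 1710
OR = 2.2199

2.2199


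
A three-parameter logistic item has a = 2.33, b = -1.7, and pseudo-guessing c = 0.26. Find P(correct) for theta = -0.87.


logit = 2.33*(-0.87 - -1.7) = 1.9339
P* = 1/(1 + exp(-1.9339)) = 0.8737
P = 0.26 + (1 - 0.26) * 0.8737
P = 0.9065

0.9065


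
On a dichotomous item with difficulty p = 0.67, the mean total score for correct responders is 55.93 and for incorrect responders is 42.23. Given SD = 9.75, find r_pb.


q = 1 - p = 0.33
rpb = ((M1 - M0) / SD) * sqrt(p * q)
rpb = ((55.93 - 42.23) / 9.75) * sqrt(0.67 * 0.33)
rpb = 0.6607

0.6607


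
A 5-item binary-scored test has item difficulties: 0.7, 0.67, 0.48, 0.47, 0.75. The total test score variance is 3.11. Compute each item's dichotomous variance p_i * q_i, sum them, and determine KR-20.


For each item, compute p_i * q_i:
  Item 1: 0.7 * 0.3 = 0.21
  Item 2: 0.67 * 0.33 = 0.2211
  Item 3: 0.48 * 0.52 = 0.2496
  Item 4: 0.47 * 0.53 = 0.2491
  Item 5: 0.75 * 0.25 = 0.1875
Sum(p_i * q_i) = 0.21 + 0.2211 + 0.2496 + 0.2491 + 0.1875 = 1.1173
KR-20 = (k/(k-1)) * (1 - Sum(p_i*q_i) / Var_total)
= (5/4) * (1 - 1.1173/3.11)
= 1.25 * 0.6407
KR-20 = 0.8009

0.8009


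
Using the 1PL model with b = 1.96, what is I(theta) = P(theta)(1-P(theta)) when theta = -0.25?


P = 1/(1+exp(-(-0.25-1.96))) = 0.0989
I = P*(1-P) = 0.0989 * 0.9011
I = 0.0891

0.0891


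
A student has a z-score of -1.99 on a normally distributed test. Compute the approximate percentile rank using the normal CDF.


CDF(z) = 0.5 * (1 + erf(z/sqrt(2)))
erf(-1.4071) = -0.9534
CDF = 0.0233
Percentile rank = 0.0233 * 100 = 2.33

2.33


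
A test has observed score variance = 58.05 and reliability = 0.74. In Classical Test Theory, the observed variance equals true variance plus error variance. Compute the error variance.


var_true = rxx * var_obs = 0.74 * 58.05 = 42.957
var_error = var_obs - var_true
var_error = 58.05 - 42.957
var_error = 15.093

15.093


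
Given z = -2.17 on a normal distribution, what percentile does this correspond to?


CDF(z) = 0.5 * (1 + erf(z/sqrt(2)))
erf(-1.5344) = -0.97
CDF = 0.015
Percentile rank = 0.015 * 100 = 1.5

1.5


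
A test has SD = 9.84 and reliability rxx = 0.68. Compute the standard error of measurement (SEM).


SEM = SD * sqrt(1 - rxx)
SEM = 9.84 * sqrt(1 - 0.68)
SEM = 9.84 * sqrt(0.32) = 9.84 * 0.565685
SEM = 5.5663

5.5663


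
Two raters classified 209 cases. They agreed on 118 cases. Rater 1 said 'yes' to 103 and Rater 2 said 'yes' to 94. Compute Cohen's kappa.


P_o = 118/209 = 0.564593
P_e = (103*94 + 106*115) / 43681 = 0.500721
kappa = (P_o - P_e) / (1 - P_e)
kappa = (0.564593 - 0.500721) / (1 - 0.500721)
kappa = 0.1279

0.1279


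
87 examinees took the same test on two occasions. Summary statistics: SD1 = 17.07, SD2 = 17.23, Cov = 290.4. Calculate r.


r = cov(X,Y) / (SD_X * SD_Y)
r = 290.4 / (17.07 * 17.23)
r = 290.4 / 294.1161
r = 0.9874

0.9874


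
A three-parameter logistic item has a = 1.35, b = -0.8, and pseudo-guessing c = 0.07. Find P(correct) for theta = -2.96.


logit = 1.35*(-2.96 - -0.8) = -2.916
P* = 1/(1 + exp(--2.916)) = 0.0514
P = 0.07 + (1 - 0.07) * 0.0514
P = 0.1178

0.1178


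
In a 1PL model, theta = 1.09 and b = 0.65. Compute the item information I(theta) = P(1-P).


P = 1/(1+exp(-(1.09-0.65))) = 0.6083
I = P*(1-P) = 0.6083 * 0.3917
I = 0.2383

0.2383


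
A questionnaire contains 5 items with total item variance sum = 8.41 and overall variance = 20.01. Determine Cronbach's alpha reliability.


alpha = (k/(k-1)) * (1 - sum(si^2)/s_total^2)
= (5/4) * (1 - 8.41/20.01)
alpha = 0.7246

0.7246


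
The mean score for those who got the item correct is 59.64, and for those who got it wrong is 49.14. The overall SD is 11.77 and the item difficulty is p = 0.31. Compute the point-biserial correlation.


q = 1 - p = 0.69
rpb = ((M1 - M0) / SD) * sqrt(p * q)
rpb = ((59.64 - 49.14) / 11.77) * sqrt(0.31 * 0.69)
rpb = 0.4126

0.4126


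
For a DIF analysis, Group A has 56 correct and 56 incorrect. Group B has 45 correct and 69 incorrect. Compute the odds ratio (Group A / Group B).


Odds_A = 56/56 = 1.0
Odds_B = 45/69 = 0.6522
OR = Odds_A / Odds_B = 1.0 / 0.6522
Exactly, OR = (56 * 69) / (56 * 45) = 3864 / 2520
OR = 1.5333

1.5333


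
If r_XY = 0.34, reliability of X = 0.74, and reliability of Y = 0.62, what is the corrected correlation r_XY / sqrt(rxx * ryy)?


r_corrected = rxy / sqrt(rxx * ryy)
= 0.34 / sqrt(0.74 * 0.62)
= 0.34 / sqrt(0.4588)
= 0.34 / 0.677348
r_corrected = 0.502

0.502


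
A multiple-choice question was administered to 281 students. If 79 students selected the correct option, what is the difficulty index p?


Item difficulty p = number correct / total examinees
p = 79 / 281
p = 0.2811

0.2811


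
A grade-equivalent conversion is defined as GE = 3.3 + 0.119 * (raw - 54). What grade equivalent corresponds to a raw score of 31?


raw - median = 31 - 54 = -23
slope * diff = 0.119 * -23 = -2.737
GE = 3.3 + -2.737
GE = 0.563

0.563


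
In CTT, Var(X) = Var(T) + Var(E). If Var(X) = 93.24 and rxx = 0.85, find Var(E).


var_true = rxx * var_obs = 0.85 * 93.24 = 79.254
var_error = var_obs - var_true
var_error = 93.24 - 79.254
var_error = 13.986

13.986


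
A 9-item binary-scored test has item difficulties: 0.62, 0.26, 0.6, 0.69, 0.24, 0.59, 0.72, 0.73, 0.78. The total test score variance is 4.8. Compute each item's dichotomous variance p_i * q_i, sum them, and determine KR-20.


For each item, compute p_i * q_i:
  Item 1: 0.62 * 0.38 = 0.2356
  Item 2: 0.26 * 0.74 = 0.1924
  Item 3: 0.6 * 0.4 = 0.24
  Item 4: 0.69 * 0.31 = 0.2139
  Item 5: 0.24 * 0.76 = 0.1824
  Item 6: 0.59 * 0.41 = 0.2419
  Item 7: 0.72 * 0.28 = 0.2016
  Item 8: 0.73 * 0.27 = 0.1971
  Item 9: 0.78 * 0.22 = 0.1716
Sum(p_i * q_i) = 0.2356 + 0.1924 + 0.24 + 0.2139 + 0.1824 + 0.2419 + 0.2016 + 0.1971 + 0.1716 = 1.8765
KR-20 = (k/(k-1)) * (1 - Sum(p_i*q_i) / Var_total)
= (9/8) * (1 - 1.8765/4.8)
= 1.125 * 0.6091
KR-20 = 0.6852

0.6852


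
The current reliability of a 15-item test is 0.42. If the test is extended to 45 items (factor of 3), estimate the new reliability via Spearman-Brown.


r_new = (n * rxx) / (1 + (n-1) * rxx)
r_new = (3 * 0.42) / (1 + 2 * 0.42)
r_new = 1.26 / 1.84
r_new = 0.6848

0.6848


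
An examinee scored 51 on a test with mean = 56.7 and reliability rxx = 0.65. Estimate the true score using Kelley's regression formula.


T_est = rxx * X + (1 - rxx) * mean
T_est = 0.65 * 51 + 0.35 * 56.7
T_est = 33.15 + 19.845
T_est = 52.995

52.995


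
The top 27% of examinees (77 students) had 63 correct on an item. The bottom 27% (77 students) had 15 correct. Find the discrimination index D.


p_upper = 63/77 = 0.8182
p_lower = 15/77 = 0.1948
D = 0.8182 - 0.1948 = 0.6234

0.6234


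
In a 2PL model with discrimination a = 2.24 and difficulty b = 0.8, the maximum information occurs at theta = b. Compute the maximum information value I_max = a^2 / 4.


For 2PL, max info at theta = b = 0.8
I_max = a^2 / 4 = 2.24^2 / 4
= 5.0176 / 4
I_max = 1.2544

1.2544


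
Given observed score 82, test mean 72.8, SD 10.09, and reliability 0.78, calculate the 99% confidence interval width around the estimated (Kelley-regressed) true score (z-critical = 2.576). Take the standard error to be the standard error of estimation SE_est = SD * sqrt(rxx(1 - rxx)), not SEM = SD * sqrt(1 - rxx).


True score estimate = 0.78*82 + 0.22*72.8 = 79.976
SE_est = SD * sqrt(rxx * (1 - rxx)) = 10.09 * sqrt(0.78 * 0.22) = 10.09 * sqrt(0.1716) = 4.179745
CI = T_est +/- z * SE_est, so width = 2 * z * SE_est = 2 * 2.576 * 4.179745
Width = 21.534

21.534


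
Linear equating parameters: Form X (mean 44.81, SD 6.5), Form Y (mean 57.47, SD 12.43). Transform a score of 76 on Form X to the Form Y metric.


slope = SD_Y / SD_X = 12.43 / 6.5 ~ 1.9123
intercept = mean_Y - slope * mean_X = 57.47 - (12.43 / 6.5) * 44.81 ~ -28.2205
Y = slope * X + intercept. To avoid rounding drift from the rounded slope/intercept, evaluate the equivalent form Y = mean_Y + SD_Y * (X - mean_X) / SD_X at full precision:
Y = 57.47 + 12.43 * (76 - 44.81) / 6.5
Y = 57.47 + 12.43 * 31.19 / 6.5
Y = 57.47 + 387.6917 / 6.5
Y = 57.47 + 59.6449
Y = 117.1149

117.1149


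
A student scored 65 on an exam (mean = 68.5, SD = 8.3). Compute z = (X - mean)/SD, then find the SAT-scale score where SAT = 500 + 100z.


z = (X - mean) / SD = (65 - 68.5) / 8.3
z = -3.5 / 8.3
z = -0.4217
SAT-scale = SAT = 500 + 100z
Carry z at full precision (z = -3.5 / 8.3) into the conversion:
SAT-scale = 500 + 100 * (-3.5 / 8.3) = 500 + -350 / 8.3
SAT-scale = 500 + -42.1687
SAT-scale = 457.8313

457.8313


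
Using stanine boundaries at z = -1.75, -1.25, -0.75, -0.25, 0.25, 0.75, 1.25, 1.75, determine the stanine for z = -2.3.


Stanine boundaries: [-1.75, -1.25, -0.75, -0.25, 0.25, 0.75, 1.25, 1.75]
z = -2.3
Check each boundary:
  z < -1.75
  z < -1.25
  z < -0.75
  z < -0.25
  z < 0.25
  z < 0.75
  z < 1.25
  z < 1.75
Highest qualifying boundary gives stanine = 1

1


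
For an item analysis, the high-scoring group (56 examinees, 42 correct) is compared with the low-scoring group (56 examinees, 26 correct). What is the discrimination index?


p_upper = 42/56 = 0.75
p_lower = 26/56 = 0.4643
D = 0.75 - 0.4643 = 0.2857

0.2857


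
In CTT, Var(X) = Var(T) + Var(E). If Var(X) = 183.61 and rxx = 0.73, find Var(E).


var_true = rxx * var_obs = 0.73 * 183.61 = 134.0353
var_error = var_obs - var_true
var_error = 183.61 - 134.0353
var_error = 49.5747

49.5747


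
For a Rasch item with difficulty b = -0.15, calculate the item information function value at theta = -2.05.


P = 1/(1+exp(-(-2.05--0.15))) = 0.1301
I = P*(1-P) = 0.1301 * 0.8699
I = 0.1132

0.1132


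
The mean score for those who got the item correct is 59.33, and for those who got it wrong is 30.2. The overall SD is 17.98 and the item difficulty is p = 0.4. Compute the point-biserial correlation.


q = 1 - p = 0.6
rpb = ((M1 - M0) / SD) * sqrt(p * q)
rpb = ((59.33 - 30.2) / 17.98) * sqrt(0.4 * 0.6)
rpb = 0.7937

0.7937


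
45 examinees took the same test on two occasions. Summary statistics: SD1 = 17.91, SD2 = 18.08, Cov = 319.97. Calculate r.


r = cov(X,Y) / (SD_X * SD_Y)
r = 319.97 / (17.91 * 18.08)
r = 319.97 / 323.8128
r = 0.9881

0.9881


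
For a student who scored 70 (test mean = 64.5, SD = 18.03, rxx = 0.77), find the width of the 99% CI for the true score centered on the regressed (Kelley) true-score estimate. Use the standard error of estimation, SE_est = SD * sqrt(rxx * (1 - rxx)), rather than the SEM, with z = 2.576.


True score estimate = 0.77*70 + 0.23*64.5 = 68.735
SE_est = SD * sqrt(rxx * (1 - rxx)) = 18.03 * sqrt(0.77 * 0.23) = 18.03 * sqrt(0.1771) = 7.58761
CI = T_est +/- z * SE_est, so width = 2 * z * SE_est = 2 * 2.576 * 7.58761
Width = 39.0914

39.0914


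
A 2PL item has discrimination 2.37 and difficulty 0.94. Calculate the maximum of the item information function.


For 2PL, max info at theta = b = 0.94
I_max = a^2 / 4 = 2.37^2 / 4
= 5.6169 / 4
I_max = 1.4042

1.4042


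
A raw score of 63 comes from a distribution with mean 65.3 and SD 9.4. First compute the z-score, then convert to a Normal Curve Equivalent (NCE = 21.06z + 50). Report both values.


z = (X - mean) / SD = (63 - 65.3) / 9.4
z = -2.3 / 9.4
z = -0.2447
NCE = NCE = 21.06z + 50
Carry z at full precision (z = -2.3 / 9.4) into the conversion:
NCE = 21.06 * (-2.3 / 9.4) + 50 = -48.438 / 9.4 + 50
NCE = -5.153 + 50
NCE = 44.847

44.847


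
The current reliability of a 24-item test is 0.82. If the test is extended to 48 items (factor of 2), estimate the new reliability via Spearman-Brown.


r_new = (n * rxx) / (1 + (n-1) * rxx)
r_new = (2 * 0.82) / (1 + 1 * 0.82)
r_new = 1.64 / 1.82
r_new = 0.9011

0.9011


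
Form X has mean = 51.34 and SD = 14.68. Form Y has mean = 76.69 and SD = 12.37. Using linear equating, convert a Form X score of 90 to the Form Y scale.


slope = SD_Y / SD_X = 12.37 / 14.68 ~ 0.8426
intercept = mean_Y - slope * mean_X = 76.69 - (12.37 / 14.68) * 51.34 ~ 33.4287
Y = slope * X + intercept. To avoid rounding drift from the rounded slope/intercept, evaluate the equivalent form Y = mean_Y + SD_Y * (X - mean_X) / SD_X at full precision:
Y = 76.69 + 12.37 * (90 - 51.34) / 14.68
Y = 76.69 + 12.37 * 38.66 / 14.68
Y = 76.69 + 478.2242 / 14.68
Y = 76.69 + 32.5766
Y = 109.2666

109.2666


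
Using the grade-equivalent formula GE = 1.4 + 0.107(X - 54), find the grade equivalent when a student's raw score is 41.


raw - median = 41 - 54 = -13
slope * diff = 0.107 * -13 = -1.391
GE = 1.4 + -1.391
GE = 0.009

0.009


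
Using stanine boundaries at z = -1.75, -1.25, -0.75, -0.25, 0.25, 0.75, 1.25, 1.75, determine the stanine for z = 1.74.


Stanine boundaries: [-1.75, -1.25, -0.75, -0.25, 0.25, 0.75, 1.25, 1.75]
z = 1.74
Check each boundary:
  z >= -1.75 -> could be stanine 2
  z >= -1.25 -> could be stanine 3
  z >= -0.75 -> could be stanine 4
  z >= -0.25 -> could be stanine 5
  z >= 0.25 -> could be stanine 6
  z >= 0.75 -> could be stanine 7
  z >= 1.25 -> could be stanine 8
  z < 1.75
Highest qualifying boundary gives stanine = 8

8


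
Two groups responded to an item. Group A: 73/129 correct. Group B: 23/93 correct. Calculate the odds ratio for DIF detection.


Odds_A = 73/56 = 1.3036
Odds_B = 23/70 = 0.3286
OR = Odds_A / Odds_B = 1.3036 / 0.3286
Exactly, OR = (73 * 70) / (56 * 23) = 5110 / 1288
OR = 3.9674

3.9674


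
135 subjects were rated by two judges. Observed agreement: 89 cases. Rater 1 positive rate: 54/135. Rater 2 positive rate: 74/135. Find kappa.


P_o = 89/135 = 0.659259
P_e = (54*74 + 81*61) / 18225 = 0.49037
kappa = (P_o - P_e) / (1 - P_e)
kappa = (0.659259 - 0.49037) / (1 - 0.49037)
kappa = 0.3314

0.3314


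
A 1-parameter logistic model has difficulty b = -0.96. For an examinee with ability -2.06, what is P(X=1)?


theta - b = -2.06 - -0.96 = -1.1
exp(-(theta - b)) = exp(1.1) = 3.0042
P = 1 / (1 + 3.0042)
P = 0.2497

0.2497


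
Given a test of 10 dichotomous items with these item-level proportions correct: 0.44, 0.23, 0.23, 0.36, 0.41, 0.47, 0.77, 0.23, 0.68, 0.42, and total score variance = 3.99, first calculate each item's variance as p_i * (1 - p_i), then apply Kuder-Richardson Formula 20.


For each item, compute p_i * q_i:
  Item 1: 0.44 * 0.56 = 0.2464
  Item 2: 0.23 * 0.77 = 0.1771
  Item 3: 0.23 * 0.77 = 0.1771
  Item 4: 0.36 * 0.64 = 0.2304
  Item 5: 0.41 * 0.59 = 0.2419
  Item 6: 0.47 * 0.53 = 0.2491
  Item 7: 0.77 * 0.23 = 0.1771
  Item 8: 0.23 * 0.77 = 0.1771
  Item 9: 0.68 * 0.32 = 0.2176
  Item 10: 0.42 * 0.58 = 0.2436
Sum(p_i * q_i) = 0.2464 + 0.1771 + 0.1771 + 0.2304 + 0.2419 + 0.2491 + 0.1771 + 0.1771 + 0.2176 + 0.2436 = 2.1374
KR-20 = (k/(k-1)) * (1 - Sum(p_i*q_i) / Var_total)
= (10/9) * (1 - 2.1374/3.99)
= 1.1111 * 0.4643
KR-20 = 0.5159

0.5159


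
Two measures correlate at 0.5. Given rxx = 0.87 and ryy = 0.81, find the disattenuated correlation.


r_corrected = rxy / sqrt(rxx * ryy)
= 0.5 / sqrt(0.87 * 0.81)
= 0.5 / sqrt(0.7047)
= 0.5 / 0.839464
r_corrected = 0.5956

0.5956


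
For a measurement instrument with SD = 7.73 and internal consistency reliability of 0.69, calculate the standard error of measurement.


SEM = SD * sqrt(1 - rxx)
SEM = 7.73 * sqrt(1 - 0.69)
SEM = 7.73 * sqrt(0.31) = 7.73 * 0.556776
SEM = 4.3039

4.3039


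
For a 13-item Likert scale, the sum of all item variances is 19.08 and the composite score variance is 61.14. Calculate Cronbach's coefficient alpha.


alpha = (k/(k-1)) * (1 - sum(si^2)/s_total^2)
= (13/12) * (1 - 19.08/61.14)
alpha = 0.7453

0.7453


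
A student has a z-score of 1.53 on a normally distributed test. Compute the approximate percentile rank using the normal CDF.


CDF(z) = 0.5 * (1 + erf(z/sqrt(2)))
erf(1.0819) = 0.874
CDF = 0.937
Percentile rank = 0.937 * 100 = 93.7

93.7


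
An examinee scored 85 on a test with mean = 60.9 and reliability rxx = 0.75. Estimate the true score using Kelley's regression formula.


T_est = rxx * X + (1 - rxx) * mean
T_est = 0.75 * 85 + 0.25 * 60.9
T_est = 63.75 + 15.225
T_est = 78.975

78.975


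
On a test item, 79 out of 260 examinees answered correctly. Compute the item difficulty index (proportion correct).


Item difficulty p = number correct / total examinees
p = 79 / 260
p = 0.3038

0.3038


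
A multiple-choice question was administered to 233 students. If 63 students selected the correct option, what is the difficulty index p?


Item difficulty p = number correct / total examinees
p = 63 / 233
p = 0.2704

0.2704


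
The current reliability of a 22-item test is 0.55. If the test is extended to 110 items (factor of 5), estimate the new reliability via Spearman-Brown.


r_new = (n * rxx) / (1 + (n-1) * rxx)
r_new = (5 * 0.55) / (1 + 4 * 0.55)
r_new = 2.75 / 3.2
r_new = 0.8594

0.8594


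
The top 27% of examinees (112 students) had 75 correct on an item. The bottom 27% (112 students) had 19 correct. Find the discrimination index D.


p_upper = 75/112 = 0.6696
p_lower = 19/112 = 0.1696
D = 0.6696 - 0.1696 = 0.5

0.5


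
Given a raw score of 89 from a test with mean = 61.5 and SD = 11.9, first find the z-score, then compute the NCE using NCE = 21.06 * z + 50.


z = (X - mean) / SD = (89 - 61.5) / 11.9
z = 27.5 / 11.9
z = 2.3109
NCE = NCE = 21.06z + 50
Carry z at full precision (z = 27.5 / 11.9) into the conversion:
NCE = 21.06 * (27.5 / 11.9) + 50 = 579.15 / 11.9 + 50
NCE = 48.6681 + 50
NCE = 98.6681

98.6681


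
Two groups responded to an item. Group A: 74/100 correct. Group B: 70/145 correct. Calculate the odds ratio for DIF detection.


Odds_A = 74/26 = 2.8462
Odds_B = 70/75 = 0.9333
OR = Odds_A / Odds_B = 2.8462 / 0.9333
Exactly, OR = (74 * 75) / (26 * 70) = 5550 / 1820
OR = 3.0495

3.0495


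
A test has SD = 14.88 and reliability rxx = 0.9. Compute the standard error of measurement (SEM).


SEM = SD * sqrt(1 - rxx)
SEM = 14.88 * sqrt(1 - 0.9)
SEM = 14.88 * sqrt(0.1) = 14.88 * 0.316228
SEM = 4.7055

4.7055


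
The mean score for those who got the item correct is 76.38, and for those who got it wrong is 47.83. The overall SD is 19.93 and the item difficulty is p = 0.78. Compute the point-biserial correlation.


q = 1 - p = 0.22
rpb = ((M1 - M0) / SD) * sqrt(p * q)
rpb = ((76.38 - 47.83) / 19.93) * sqrt(0.78 * 0.22)
rpb = 0.5934

0.5934


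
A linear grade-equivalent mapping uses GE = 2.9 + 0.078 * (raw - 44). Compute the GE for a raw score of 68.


raw - median = 68 - 44 = 24
slope * diff = 0.078 * 24 = 1.872
GE = 2.9 + 1.872
GE = 4.772

4.772


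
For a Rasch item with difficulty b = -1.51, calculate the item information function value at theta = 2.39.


P = 1/(1+exp(-(2.39--1.51))) = 0.9802
I = P*(1-P) = 0.9802 * 0.0198
I = 0.0194

0.0194


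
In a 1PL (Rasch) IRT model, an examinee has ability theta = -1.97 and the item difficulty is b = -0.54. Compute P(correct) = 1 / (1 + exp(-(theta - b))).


theta - b = -1.97 - -0.54 = -1.43
exp(-(theta - b)) = exp(1.43) = 4.1787
P = 1 / (1 + 4.1787)
P = 0.1931

0.1931


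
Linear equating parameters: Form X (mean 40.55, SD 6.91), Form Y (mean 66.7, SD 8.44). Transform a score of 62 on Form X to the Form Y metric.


slope = SD_Y / SD_X = 8.44 / 6.91 ~ 1.2214
intercept = mean_Y - slope * mean_X = 66.7 - (8.44 / 6.91) * 40.55 ~ 17.1715
Y = slope * X + intercept. To avoid rounding drift from the rounded slope/intercept, evaluate the equivalent form Y = mean_Y + SD_Y * (X - mean_X) / SD_X at full precision:
Y = 66.7 + 8.44 * (62 - 40.55) / 6.91
Y = 66.7 + 8.44 * 21.45 / 6.91
Y = 66.7 + 181.038 / 6.91
Y = 66.7 + 26.1994
Y = 92.8994

92.8994


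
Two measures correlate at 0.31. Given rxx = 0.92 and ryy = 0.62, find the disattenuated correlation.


r_corrected = rxy / sqrt(rxx * ryy)
= 0.31 / sqrt(0.92 * 0.62)
= 0.31 / sqrt(0.5704)
= 0.31 / 0.755248
r_corrected = 0.4105

0.4105


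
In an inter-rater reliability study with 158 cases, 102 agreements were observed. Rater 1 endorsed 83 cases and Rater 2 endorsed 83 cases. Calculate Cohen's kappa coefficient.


P_o = 102/158 = 0.64557
P_e = (83*83 + 75*75) / 24964 = 0.501282
kappa = (P_o - P_e) / (1 - P_e)
kappa = (0.64557 - 0.501282) / (1 - 0.501282)
kappa = 0.2893

0.2893
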